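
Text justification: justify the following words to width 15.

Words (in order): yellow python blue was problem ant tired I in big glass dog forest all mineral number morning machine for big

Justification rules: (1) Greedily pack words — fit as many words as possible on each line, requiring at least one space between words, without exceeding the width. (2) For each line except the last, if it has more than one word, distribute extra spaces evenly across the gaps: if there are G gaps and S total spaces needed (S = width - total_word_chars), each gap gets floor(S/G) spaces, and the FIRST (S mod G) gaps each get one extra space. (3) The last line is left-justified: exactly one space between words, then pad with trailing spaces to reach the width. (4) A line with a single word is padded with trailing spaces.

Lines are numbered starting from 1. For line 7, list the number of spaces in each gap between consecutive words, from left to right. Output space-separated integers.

Line 1: ['yellow', 'python'] (min_width=13, slack=2)
Line 2: ['blue', 'was'] (min_width=8, slack=7)
Line 3: ['problem', 'ant'] (min_width=11, slack=4)
Line 4: ['tired', 'I', 'in', 'big'] (min_width=14, slack=1)
Line 5: ['glass', 'dog'] (min_width=9, slack=6)
Line 6: ['forest', 'all'] (min_width=10, slack=5)
Line 7: ['mineral', 'number'] (min_width=14, slack=1)
Line 8: ['morning', 'machine'] (min_width=15, slack=0)
Line 9: ['for', 'big'] (min_width=7, slack=8)

Answer: 2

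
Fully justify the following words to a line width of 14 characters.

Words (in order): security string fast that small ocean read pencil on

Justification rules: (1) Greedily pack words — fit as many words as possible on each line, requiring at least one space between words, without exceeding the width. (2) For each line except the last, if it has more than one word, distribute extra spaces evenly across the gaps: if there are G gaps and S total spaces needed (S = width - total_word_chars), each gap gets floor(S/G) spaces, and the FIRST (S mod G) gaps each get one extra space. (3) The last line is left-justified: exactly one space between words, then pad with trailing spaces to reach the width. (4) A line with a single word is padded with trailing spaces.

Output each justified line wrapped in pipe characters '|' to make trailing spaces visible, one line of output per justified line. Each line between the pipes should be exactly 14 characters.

Answer: |security      |
|string    fast|
|that     small|
|ocean     read|
|pencil on     |

Derivation:
Line 1: ['security'] (min_width=8, slack=6)
Line 2: ['string', 'fast'] (min_width=11, slack=3)
Line 3: ['that', 'small'] (min_width=10, slack=4)
Line 4: ['ocean', 'read'] (min_width=10, slack=4)
Line 5: ['pencil', 'on'] (min_width=9, slack=5)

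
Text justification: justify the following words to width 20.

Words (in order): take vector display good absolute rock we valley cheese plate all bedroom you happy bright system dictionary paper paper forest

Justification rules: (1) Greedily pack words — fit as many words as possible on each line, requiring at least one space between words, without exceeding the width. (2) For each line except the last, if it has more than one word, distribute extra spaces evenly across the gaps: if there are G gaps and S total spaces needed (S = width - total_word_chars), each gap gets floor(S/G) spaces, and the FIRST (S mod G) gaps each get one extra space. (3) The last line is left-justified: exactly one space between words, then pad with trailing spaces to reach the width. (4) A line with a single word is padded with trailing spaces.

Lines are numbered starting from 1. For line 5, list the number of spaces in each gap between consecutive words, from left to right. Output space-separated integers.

Line 1: ['take', 'vector', 'display'] (min_width=19, slack=1)
Line 2: ['good', 'absolute', 'rock'] (min_width=18, slack=2)
Line 3: ['we', 'valley', 'cheese'] (min_width=16, slack=4)
Line 4: ['plate', 'all', 'bedroom'] (min_width=17, slack=3)
Line 5: ['you', 'happy', 'bright'] (min_width=16, slack=4)
Line 6: ['system', 'dictionary'] (min_width=17, slack=3)
Line 7: ['paper', 'paper', 'forest'] (min_width=18, slack=2)

Answer: 3 3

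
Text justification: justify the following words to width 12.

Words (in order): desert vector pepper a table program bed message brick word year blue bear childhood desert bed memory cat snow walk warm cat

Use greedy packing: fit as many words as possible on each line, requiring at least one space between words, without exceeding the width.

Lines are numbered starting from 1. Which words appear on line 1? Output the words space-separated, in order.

Answer: desert

Derivation:
Line 1: ['desert'] (min_width=6, slack=6)
Line 2: ['vector'] (min_width=6, slack=6)
Line 3: ['pepper', 'a'] (min_width=8, slack=4)
Line 4: ['table'] (min_width=5, slack=7)
Line 5: ['program', 'bed'] (min_width=11, slack=1)
Line 6: ['message'] (min_width=7, slack=5)
Line 7: ['brick', 'word'] (min_width=10, slack=2)
Line 8: ['year', 'blue'] (min_width=9, slack=3)
Line 9: ['bear'] (min_width=4, slack=8)
Line 10: ['childhood'] (min_width=9, slack=3)
Line 11: ['desert', 'bed'] (min_width=10, slack=2)
Line 12: ['memory', 'cat'] (min_width=10, slack=2)
Line 13: ['snow', 'walk'] (min_width=9, slack=3)
Line 14: ['warm', 'cat'] (min_width=8, slack=4)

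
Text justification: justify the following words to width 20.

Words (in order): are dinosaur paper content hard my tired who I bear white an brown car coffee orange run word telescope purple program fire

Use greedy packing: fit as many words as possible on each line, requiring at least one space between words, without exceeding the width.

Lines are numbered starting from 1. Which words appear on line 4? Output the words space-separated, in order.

Line 1: ['are', 'dinosaur', 'paper'] (min_width=18, slack=2)
Line 2: ['content', 'hard', 'my'] (min_width=15, slack=5)
Line 3: ['tired', 'who', 'I', 'bear'] (min_width=16, slack=4)
Line 4: ['white', 'an', 'brown', 'car'] (min_width=18, slack=2)
Line 5: ['coffee', 'orange', 'run'] (min_width=17, slack=3)
Line 6: ['word', 'telescope'] (min_width=14, slack=6)
Line 7: ['purple', 'program', 'fire'] (min_width=19, slack=1)

Answer: white an brown car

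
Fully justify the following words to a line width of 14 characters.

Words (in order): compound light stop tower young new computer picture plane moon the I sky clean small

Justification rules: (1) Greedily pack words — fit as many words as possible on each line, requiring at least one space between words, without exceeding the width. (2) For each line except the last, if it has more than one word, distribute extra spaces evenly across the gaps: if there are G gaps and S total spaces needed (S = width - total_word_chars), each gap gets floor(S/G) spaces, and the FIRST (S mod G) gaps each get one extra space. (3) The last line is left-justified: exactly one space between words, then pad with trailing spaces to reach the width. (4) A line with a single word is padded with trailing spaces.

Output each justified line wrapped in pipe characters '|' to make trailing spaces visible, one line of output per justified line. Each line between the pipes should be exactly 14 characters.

Line 1: ['compound', 'light'] (min_width=14, slack=0)
Line 2: ['stop', 'tower'] (min_width=10, slack=4)
Line 3: ['young', 'new'] (min_width=9, slack=5)
Line 4: ['computer'] (min_width=8, slack=6)
Line 5: ['picture', 'plane'] (min_width=13, slack=1)
Line 6: ['moon', 'the', 'I', 'sky'] (min_width=14, slack=0)
Line 7: ['clean', 'small'] (min_width=11, slack=3)

Answer: |compound light|
|stop     tower|
|young      new|
|computer      |
|picture  plane|
|moon the I sky|
|clean small   |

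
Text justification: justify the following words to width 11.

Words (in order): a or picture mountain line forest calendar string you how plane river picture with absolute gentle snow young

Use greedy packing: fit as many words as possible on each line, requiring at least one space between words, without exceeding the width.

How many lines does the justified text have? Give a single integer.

Line 1: ['a', 'or'] (min_width=4, slack=7)
Line 2: ['picture'] (min_width=7, slack=4)
Line 3: ['mountain'] (min_width=8, slack=3)
Line 4: ['line', 'forest'] (min_width=11, slack=0)
Line 5: ['calendar'] (min_width=8, slack=3)
Line 6: ['string', 'you'] (min_width=10, slack=1)
Line 7: ['how', 'plane'] (min_width=9, slack=2)
Line 8: ['river'] (min_width=5, slack=6)
Line 9: ['picture'] (min_width=7, slack=4)
Line 10: ['with'] (min_width=4, slack=7)
Line 11: ['absolute'] (min_width=8, slack=3)
Line 12: ['gentle', 'snow'] (min_width=11, slack=0)
Line 13: ['young'] (min_width=5, slack=6)
Total lines: 13

Answer: 13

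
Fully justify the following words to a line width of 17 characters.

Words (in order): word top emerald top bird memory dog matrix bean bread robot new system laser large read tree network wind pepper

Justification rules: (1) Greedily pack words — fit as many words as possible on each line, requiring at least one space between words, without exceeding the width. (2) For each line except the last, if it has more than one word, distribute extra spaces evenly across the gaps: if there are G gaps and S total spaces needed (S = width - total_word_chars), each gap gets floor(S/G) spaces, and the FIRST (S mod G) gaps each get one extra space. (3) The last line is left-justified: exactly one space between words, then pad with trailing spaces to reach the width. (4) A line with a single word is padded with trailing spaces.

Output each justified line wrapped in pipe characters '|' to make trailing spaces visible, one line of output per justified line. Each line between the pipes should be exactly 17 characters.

Line 1: ['word', 'top', 'emerald'] (min_width=16, slack=1)
Line 2: ['top', 'bird', 'memory'] (min_width=15, slack=2)
Line 3: ['dog', 'matrix', 'bean'] (min_width=15, slack=2)
Line 4: ['bread', 'robot', 'new'] (min_width=15, slack=2)
Line 5: ['system', 'laser'] (min_width=12, slack=5)
Line 6: ['large', 'read', 'tree'] (min_width=15, slack=2)
Line 7: ['network', 'wind'] (min_width=12, slack=5)
Line 8: ['pepper'] (min_width=6, slack=11)

Answer: |word  top emerald|
|top  bird  memory|
|dog  matrix  bean|
|bread  robot  new|
|system      laser|
|large  read  tree|
|network      wind|
|pepper           |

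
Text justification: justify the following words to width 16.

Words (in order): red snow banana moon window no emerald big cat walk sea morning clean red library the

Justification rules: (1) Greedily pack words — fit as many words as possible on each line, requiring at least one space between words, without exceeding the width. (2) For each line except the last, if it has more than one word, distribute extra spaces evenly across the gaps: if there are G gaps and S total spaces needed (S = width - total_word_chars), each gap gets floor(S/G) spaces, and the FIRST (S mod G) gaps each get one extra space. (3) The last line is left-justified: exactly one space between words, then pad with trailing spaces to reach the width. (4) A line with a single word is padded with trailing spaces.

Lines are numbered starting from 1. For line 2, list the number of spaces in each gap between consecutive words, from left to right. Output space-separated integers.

Line 1: ['red', 'snow', 'banana'] (min_width=15, slack=1)
Line 2: ['moon', 'window', 'no'] (min_width=14, slack=2)
Line 3: ['emerald', 'big', 'cat'] (min_width=15, slack=1)
Line 4: ['walk', 'sea', 'morning'] (min_width=16, slack=0)
Line 5: ['clean', 'red'] (min_width=9, slack=7)
Line 6: ['library', 'the'] (min_width=11, slack=5)

Answer: 2 2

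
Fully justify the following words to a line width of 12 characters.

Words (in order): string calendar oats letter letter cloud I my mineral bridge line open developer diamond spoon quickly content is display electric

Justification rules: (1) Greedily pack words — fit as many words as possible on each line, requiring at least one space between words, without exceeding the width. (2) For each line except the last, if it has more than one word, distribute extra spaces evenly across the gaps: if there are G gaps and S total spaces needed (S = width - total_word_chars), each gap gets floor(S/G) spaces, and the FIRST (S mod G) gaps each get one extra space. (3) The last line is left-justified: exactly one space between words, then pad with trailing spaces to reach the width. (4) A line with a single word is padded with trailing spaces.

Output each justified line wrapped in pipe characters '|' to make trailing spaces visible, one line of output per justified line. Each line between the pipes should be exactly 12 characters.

Answer: |string      |
|calendar    |
|oats  letter|
|letter cloud|
|I my mineral|
|bridge  line|
|open        |
|developer   |
|diamond     |
|spoon       |
|quickly     |
|content   is|
|display     |
|electric    |

Derivation:
Line 1: ['string'] (min_width=6, slack=6)
Line 2: ['calendar'] (min_width=8, slack=4)
Line 3: ['oats', 'letter'] (min_width=11, slack=1)
Line 4: ['letter', 'cloud'] (min_width=12, slack=0)
Line 5: ['I', 'my', 'mineral'] (min_width=12, slack=0)
Line 6: ['bridge', 'line'] (min_width=11, slack=1)
Line 7: ['open'] (min_width=4, slack=8)
Line 8: ['developer'] (min_width=9, slack=3)
Line 9: ['diamond'] (min_width=7, slack=5)
Line 10: ['spoon'] (min_width=5, slack=7)
Line 11: ['quickly'] (min_width=7, slack=5)
Line 12: ['content', 'is'] (min_width=10, slack=2)
Line 13: ['display'] (min_width=7, slack=5)
Line 14: ['electric'] (min_width=8, slack=4)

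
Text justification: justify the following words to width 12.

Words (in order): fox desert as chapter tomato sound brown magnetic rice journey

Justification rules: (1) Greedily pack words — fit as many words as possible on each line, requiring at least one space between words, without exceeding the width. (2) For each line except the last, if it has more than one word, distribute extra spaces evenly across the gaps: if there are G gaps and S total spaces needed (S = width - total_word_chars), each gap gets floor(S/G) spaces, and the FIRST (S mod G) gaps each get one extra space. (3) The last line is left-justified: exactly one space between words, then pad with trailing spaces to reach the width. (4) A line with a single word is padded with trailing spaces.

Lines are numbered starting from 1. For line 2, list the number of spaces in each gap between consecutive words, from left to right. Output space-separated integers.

Line 1: ['fox', 'desert'] (min_width=10, slack=2)
Line 2: ['as', 'chapter'] (min_width=10, slack=2)
Line 3: ['tomato', 'sound'] (min_width=12, slack=0)
Line 4: ['brown'] (min_width=5, slack=7)
Line 5: ['magnetic'] (min_width=8, slack=4)
Line 6: ['rice', 'journey'] (min_width=12, slack=0)

Answer: 3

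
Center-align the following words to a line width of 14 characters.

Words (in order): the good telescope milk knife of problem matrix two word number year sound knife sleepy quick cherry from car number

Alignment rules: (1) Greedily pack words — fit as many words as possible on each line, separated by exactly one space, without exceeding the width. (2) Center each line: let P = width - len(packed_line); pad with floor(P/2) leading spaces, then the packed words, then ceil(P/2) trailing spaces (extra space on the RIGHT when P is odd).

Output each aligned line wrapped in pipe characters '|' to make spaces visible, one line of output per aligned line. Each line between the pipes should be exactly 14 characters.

Line 1: ['the', 'good'] (min_width=8, slack=6)
Line 2: ['telescope', 'milk'] (min_width=14, slack=0)
Line 3: ['knife', 'of'] (min_width=8, slack=6)
Line 4: ['problem', 'matrix'] (min_width=14, slack=0)
Line 5: ['two', 'word'] (min_width=8, slack=6)
Line 6: ['number', 'year'] (min_width=11, slack=3)
Line 7: ['sound', 'knife'] (min_width=11, slack=3)
Line 8: ['sleepy', 'quick'] (min_width=12, slack=2)
Line 9: ['cherry', 'from'] (min_width=11, slack=3)
Line 10: ['car', 'number'] (min_width=10, slack=4)

Answer: |   the good   |
|telescope milk|
|   knife of   |
|problem matrix|
|   two word   |
| number year  |
| sound knife  |
| sleepy quick |
| cherry from  |
|  car number  |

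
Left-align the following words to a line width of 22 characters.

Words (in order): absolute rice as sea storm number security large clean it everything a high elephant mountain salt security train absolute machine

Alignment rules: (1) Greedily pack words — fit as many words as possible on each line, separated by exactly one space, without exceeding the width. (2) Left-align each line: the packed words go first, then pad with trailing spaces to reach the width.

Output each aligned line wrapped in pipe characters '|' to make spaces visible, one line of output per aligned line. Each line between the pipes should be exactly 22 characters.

Line 1: ['absolute', 'rice', 'as', 'sea'] (min_width=20, slack=2)
Line 2: ['storm', 'number', 'security'] (min_width=21, slack=1)
Line 3: ['large', 'clean', 'it'] (min_width=14, slack=8)
Line 4: ['everything', 'a', 'high'] (min_width=17, slack=5)
Line 5: ['elephant', 'mountain', 'salt'] (min_width=22, slack=0)
Line 6: ['security', 'train'] (min_width=14, slack=8)
Line 7: ['absolute', 'machine'] (min_width=16, slack=6)

Answer: |absolute rice as sea  |
|storm number security |
|large clean it        |
|everything a high     |
|elephant mountain salt|
|security train        |
|absolute machine      |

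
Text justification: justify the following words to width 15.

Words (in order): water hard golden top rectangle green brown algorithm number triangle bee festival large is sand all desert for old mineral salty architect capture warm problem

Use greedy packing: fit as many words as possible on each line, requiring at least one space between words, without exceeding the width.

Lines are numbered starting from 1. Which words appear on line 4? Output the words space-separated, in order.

Answer: brown algorithm

Derivation:
Line 1: ['water', 'hard'] (min_width=10, slack=5)
Line 2: ['golden', 'top'] (min_width=10, slack=5)
Line 3: ['rectangle', 'green'] (min_width=15, slack=0)
Line 4: ['brown', 'algorithm'] (min_width=15, slack=0)
Line 5: ['number', 'triangle'] (min_width=15, slack=0)
Line 6: ['bee', 'festival'] (min_width=12, slack=3)
Line 7: ['large', 'is', 'sand'] (min_width=13, slack=2)
Line 8: ['all', 'desert', 'for'] (min_width=14, slack=1)
Line 9: ['old', 'mineral'] (min_width=11, slack=4)
Line 10: ['salty', 'architect'] (min_width=15, slack=0)
Line 11: ['capture', 'warm'] (min_width=12, slack=3)
Line 12: ['problem'] (min_width=7, slack=8)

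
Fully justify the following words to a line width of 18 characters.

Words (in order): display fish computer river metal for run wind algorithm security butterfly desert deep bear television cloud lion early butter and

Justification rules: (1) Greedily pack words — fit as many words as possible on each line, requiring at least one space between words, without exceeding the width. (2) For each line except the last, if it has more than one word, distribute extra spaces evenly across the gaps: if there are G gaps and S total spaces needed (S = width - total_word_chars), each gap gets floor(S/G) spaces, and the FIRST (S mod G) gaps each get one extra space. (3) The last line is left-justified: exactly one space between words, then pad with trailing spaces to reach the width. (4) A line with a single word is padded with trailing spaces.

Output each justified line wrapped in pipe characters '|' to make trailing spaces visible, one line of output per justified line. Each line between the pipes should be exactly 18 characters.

Line 1: ['display', 'fish'] (min_width=12, slack=6)
Line 2: ['computer', 'river'] (min_width=14, slack=4)
Line 3: ['metal', 'for', 'run', 'wind'] (min_width=18, slack=0)
Line 4: ['algorithm', 'security'] (min_width=18, slack=0)
Line 5: ['butterfly', 'desert'] (min_width=16, slack=2)
Line 6: ['deep', 'bear'] (min_width=9, slack=9)
Line 7: ['television', 'cloud'] (min_width=16, slack=2)
Line 8: ['lion', 'early', 'butter'] (min_width=17, slack=1)
Line 9: ['and'] (min_width=3, slack=15)

Answer: |display       fish|
|computer     river|
|metal for run wind|
|algorithm security|
|butterfly   desert|
|deep          bear|
|television   cloud|
|lion  early butter|
|and               |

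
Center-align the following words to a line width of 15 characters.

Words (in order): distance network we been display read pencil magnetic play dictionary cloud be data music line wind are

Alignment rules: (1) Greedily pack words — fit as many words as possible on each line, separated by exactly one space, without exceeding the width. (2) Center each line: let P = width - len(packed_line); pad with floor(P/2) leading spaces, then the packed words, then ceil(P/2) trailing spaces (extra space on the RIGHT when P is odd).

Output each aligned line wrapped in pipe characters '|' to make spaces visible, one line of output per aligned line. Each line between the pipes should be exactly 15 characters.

Line 1: ['distance'] (min_width=8, slack=7)
Line 2: ['network', 'we', 'been'] (min_width=15, slack=0)
Line 3: ['display', 'read'] (min_width=12, slack=3)
Line 4: ['pencil', 'magnetic'] (min_width=15, slack=0)
Line 5: ['play', 'dictionary'] (min_width=15, slack=0)
Line 6: ['cloud', 'be', 'data'] (min_width=13, slack=2)
Line 7: ['music', 'line', 'wind'] (min_width=15, slack=0)
Line 8: ['are'] (min_width=3, slack=12)

Answer: |   distance    |
|network we been|
| display read  |
|pencil magnetic|
|play dictionary|
| cloud be data |
|music line wind|
|      are      |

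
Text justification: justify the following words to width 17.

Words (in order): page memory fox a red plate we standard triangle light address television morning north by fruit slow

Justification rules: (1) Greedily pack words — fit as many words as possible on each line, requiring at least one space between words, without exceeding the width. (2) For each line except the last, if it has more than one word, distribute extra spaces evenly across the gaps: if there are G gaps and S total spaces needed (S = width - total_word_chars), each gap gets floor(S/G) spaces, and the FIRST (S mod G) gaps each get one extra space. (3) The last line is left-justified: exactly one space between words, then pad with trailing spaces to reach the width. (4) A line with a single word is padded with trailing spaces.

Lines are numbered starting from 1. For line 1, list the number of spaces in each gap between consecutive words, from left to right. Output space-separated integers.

Line 1: ['page', 'memory', 'fox', 'a'] (min_width=17, slack=0)
Line 2: ['red', 'plate', 'we'] (min_width=12, slack=5)
Line 3: ['standard', 'triangle'] (min_width=17, slack=0)
Line 4: ['light', 'address'] (min_width=13, slack=4)
Line 5: ['television'] (min_width=10, slack=7)
Line 6: ['morning', 'north', 'by'] (min_width=16, slack=1)
Line 7: ['fruit', 'slow'] (min_width=10, slack=7)

Answer: 1 1 1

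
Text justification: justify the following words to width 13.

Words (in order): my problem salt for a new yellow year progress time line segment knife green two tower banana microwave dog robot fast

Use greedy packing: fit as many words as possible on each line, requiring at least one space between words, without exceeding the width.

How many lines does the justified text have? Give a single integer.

Answer: 10

Derivation:
Line 1: ['my', 'problem'] (min_width=10, slack=3)
Line 2: ['salt', 'for', 'a'] (min_width=10, slack=3)
Line 3: ['new', 'yellow'] (min_width=10, slack=3)
Line 4: ['year', 'progress'] (min_width=13, slack=0)
Line 5: ['time', 'line'] (min_width=9, slack=4)
Line 6: ['segment', 'knife'] (min_width=13, slack=0)
Line 7: ['green', 'two'] (min_width=9, slack=4)
Line 8: ['tower', 'banana'] (min_width=12, slack=1)
Line 9: ['microwave', 'dog'] (min_width=13, slack=0)
Line 10: ['robot', 'fast'] (min_width=10, slack=3)
Total lines: 10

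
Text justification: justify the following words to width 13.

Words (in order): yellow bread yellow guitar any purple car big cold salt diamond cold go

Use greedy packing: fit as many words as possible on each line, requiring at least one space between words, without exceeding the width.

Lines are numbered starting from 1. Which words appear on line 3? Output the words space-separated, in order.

Line 1: ['yellow', 'bread'] (min_width=12, slack=1)
Line 2: ['yellow', 'guitar'] (min_width=13, slack=0)
Line 3: ['any', 'purple'] (min_width=10, slack=3)
Line 4: ['car', 'big', 'cold'] (min_width=12, slack=1)
Line 5: ['salt', 'diamond'] (min_width=12, slack=1)
Line 6: ['cold', 'go'] (min_width=7, slack=6)

Answer: any purple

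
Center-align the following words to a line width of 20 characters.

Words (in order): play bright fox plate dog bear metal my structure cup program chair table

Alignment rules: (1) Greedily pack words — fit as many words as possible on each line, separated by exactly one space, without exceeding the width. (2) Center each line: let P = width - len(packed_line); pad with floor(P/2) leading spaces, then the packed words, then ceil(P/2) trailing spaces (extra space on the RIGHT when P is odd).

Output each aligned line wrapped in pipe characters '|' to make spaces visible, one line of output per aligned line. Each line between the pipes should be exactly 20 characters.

Answer: |  play bright fox   |
|plate dog bear metal|
|  my structure cup  |
|program chair table |

Derivation:
Line 1: ['play', 'bright', 'fox'] (min_width=15, slack=5)
Line 2: ['plate', 'dog', 'bear', 'metal'] (min_width=20, slack=0)
Line 3: ['my', 'structure', 'cup'] (min_width=16, slack=4)
Line 4: ['program', 'chair', 'table'] (min_width=19, slack=1)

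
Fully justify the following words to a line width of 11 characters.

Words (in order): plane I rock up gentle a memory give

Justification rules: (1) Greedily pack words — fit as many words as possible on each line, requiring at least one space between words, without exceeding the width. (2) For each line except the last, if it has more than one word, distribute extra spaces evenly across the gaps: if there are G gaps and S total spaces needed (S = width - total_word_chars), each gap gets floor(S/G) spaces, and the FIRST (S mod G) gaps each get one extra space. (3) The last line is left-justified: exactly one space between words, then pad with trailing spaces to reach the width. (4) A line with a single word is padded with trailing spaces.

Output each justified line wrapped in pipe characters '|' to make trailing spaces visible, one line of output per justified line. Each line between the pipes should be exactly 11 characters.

Line 1: ['plane', 'I'] (min_width=7, slack=4)
Line 2: ['rock', 'up'] (min_width=7, slack=4)
Line 3: ['gentle', 'a'] (min_width=8, slack=3)
Line 4: ['memory', 'give'] (min_width=11, slack=0)

Answer: |plane     I|
|rock     up|
|gentle    a|
|memory give|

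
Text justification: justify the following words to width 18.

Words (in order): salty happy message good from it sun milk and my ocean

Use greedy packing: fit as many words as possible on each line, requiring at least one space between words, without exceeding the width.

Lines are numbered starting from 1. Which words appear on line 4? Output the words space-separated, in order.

Answer: ocean

Derivation:
Line 1: ['salty', 'happy'] (min_width=11, slack=7)
Line 2: ['message', 'good', 'from'] (min_width=17, slack=1)
Line 3: ['it', 'sun', 'milk', 'and', 'my'] (min_width=18, slack=0)
Line 4: ['ocean'] (min_width=5, slack=13)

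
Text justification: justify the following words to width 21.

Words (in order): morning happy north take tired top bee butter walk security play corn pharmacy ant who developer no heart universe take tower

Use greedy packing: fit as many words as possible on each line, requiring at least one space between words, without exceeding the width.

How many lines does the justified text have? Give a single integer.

Answer: 7

Derivation:
Line 1: ['morning', 'happy', 'north'] (min_width=19, slack=2)
Line 2: ['take', 'tired', 'top', 'bee'] (min_width=18, slack=3)
Line 3: ['butter', 'walk', 'security'] (min_width=20, slack=1)
Line 4: ['play', 'corn', 'pharmacy'] (min_width=18, slack=3)
Line 5: ['ant', 'who', 'developer', 'no'] (min_width=20, slack=1)
Line 6: ['heart', 'universe', 'take'] (min_width=19, slack=2)
Line 7: ['tower'] (min_width=5, slack=16)
Total lines: 7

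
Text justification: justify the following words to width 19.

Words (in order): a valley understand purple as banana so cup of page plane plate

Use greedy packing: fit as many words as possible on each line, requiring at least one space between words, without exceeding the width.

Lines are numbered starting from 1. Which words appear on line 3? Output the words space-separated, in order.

Line 1: ['a', 'valley', 'understand'] (min_width=19, slack=0)
Line 2: ['purple', 'as', 'banana', 'so'] (min_width=19, slack=0)
Line 3: ['cup', 'of', 'page', 'plane'] (min_width=17, slack=2)
Line 4: ['plate'] (min_width=5, slack=14)

Answer: cup of page plane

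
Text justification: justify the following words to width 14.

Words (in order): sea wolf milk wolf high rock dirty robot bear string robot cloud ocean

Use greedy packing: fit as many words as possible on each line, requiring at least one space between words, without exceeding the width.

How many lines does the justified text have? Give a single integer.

Answer: 6

Derivation:
Line 1: ['sea', 'wolf', 'milk'] (min_width=13, slack=1)
Line 2: ['wolf', 'high', 'rock'] (min_width=14, slack=0)
Line 3: ['dirty', 'robot'] (min_width=11, slack=3)
Line 4: ['bear', 'string'] (min_width=11, slack=3)
Line 5: ['robot', 'cloud'] (min_width=11, slack=3)
Line 6: ['ocean'] (min_width=5, slack=9)
Total lines: 6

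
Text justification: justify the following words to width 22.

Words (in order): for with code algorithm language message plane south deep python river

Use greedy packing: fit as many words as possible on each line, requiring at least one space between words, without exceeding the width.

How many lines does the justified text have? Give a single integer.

Answer: 4

Derivation:
Line 1: ['for', 'with', 'code'] (min_width=13, slack=9)
Line 2: ['algorithm', 'language'] (min_width=18, slack=4)
Line 3: ['message', 'plane', 'south'] (min_width=19, slack=3)
Line 4: ['deep', 'python', 'river'] (min_width=17, slack=5)
Total lines: 4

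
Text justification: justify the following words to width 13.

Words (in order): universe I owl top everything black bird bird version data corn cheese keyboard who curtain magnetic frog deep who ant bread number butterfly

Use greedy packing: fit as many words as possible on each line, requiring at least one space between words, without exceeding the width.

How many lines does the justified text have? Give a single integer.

Answer: 13

Derivation:
Line 1: ['universe', 'I'] (min_width=10, slack=3)
Line 2: ['owl', 'top'] (min_width=7, slack=6)
Line 3: ['everything'] (min_width=10, slack=3)
Line 4: ['black', 'bird'] (min_width=10, slack=3)
Line 5: ['bird', 'version'] (min_width=12, slack=1)
Line 6: ['data', 'corn'] (min_width=9, slack=4)
Line 7: ['cheese'] (min_width=6, slack=7)
Line 8: ['keyboard', 'who'] (min_width=12, slack=1)
Line 9: ['curtain'] (min_width=7, slack=6)
Line 10: ['magnetic', 'frog'] (min_width=13, slack=0)
Line 11: ['deep', 'who', 'ant'] (min_width=12, slack=1)
Line 12: ['bread', 'number'] (min_width=12, slack=1)
Line 13: ['butterfly'] (min_width=9, slack=4)
Total lines: 13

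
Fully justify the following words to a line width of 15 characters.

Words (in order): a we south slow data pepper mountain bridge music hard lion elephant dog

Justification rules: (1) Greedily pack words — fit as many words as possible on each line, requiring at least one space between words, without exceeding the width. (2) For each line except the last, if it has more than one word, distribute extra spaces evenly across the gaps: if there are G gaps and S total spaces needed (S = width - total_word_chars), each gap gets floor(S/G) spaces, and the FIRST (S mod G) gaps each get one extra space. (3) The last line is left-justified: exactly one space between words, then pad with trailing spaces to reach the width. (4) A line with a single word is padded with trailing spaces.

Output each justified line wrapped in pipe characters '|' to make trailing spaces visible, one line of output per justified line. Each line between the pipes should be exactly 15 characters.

Answer: |a we south slow|
|data     pepper|
|mountain bridge|
|music hard lion|
|elephant dog   |

Derivation:
Line 1: ['a', 'we', 'south', 'slow'] (min_width=15, slack=0)
Line 2: ['data', 'pepper'] (min_width=11, slack=4)
Line 3: ['mountain', 'bridge'] (min_width=15, slack=0)
Line 4: ['music', 'hard', 'lion'] (min_width=15, slack=0)
Line 5: ['elephant', 'dog'] (min_width=12, slack=3)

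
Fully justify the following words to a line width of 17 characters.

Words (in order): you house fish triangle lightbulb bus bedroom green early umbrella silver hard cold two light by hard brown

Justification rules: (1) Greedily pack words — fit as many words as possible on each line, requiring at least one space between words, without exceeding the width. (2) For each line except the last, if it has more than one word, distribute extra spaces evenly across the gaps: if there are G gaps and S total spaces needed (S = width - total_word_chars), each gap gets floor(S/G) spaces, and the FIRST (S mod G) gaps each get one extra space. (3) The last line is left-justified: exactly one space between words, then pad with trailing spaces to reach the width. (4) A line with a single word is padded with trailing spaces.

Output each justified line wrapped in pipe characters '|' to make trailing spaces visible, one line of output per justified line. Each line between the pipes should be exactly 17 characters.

Answer: |you   house  fish|
|triangle         |
|lightbulb     bus|
|bedroom     green|
|early    umbrella|
|silver  hard cold|
|two light by hard|
|brown            |

Derivation:
Line 1: ['you', 'house', 'fish'] (min_width=14, slack=3)
Line 2: ['triangle'] (min_width=8, slack=9)
Line 3: ['lightbulb', 'bus'] (min_width=13, slack=4)
Line 4: ['bedroom', 'green'] (min_width=13, slack=4)
Line 5: ['early', 'umbrella'] (min_width=14, slack=3)
Line 6: ['silver', 'hard', 'cold'] (min_width=16, slack=1)
Line 7: ['two', 'light', 'by', 'hard'] (min_width=17, slack=0)
Line 8: ['brown'] (min_width=5, slack=12)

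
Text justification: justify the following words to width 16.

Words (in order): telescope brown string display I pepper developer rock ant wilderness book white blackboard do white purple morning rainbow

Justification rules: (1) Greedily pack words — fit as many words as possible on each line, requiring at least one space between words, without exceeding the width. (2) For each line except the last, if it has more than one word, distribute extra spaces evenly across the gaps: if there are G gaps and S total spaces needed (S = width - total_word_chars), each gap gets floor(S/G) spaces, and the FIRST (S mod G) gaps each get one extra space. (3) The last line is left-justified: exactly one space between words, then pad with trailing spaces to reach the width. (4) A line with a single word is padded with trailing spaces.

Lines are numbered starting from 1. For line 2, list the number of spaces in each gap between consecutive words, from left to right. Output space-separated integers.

Answer: 1 1

Derivation:
Line 1: ['telescope', 'brown'] (min_width=15, slack=1)
Line 2: ['string', 'display', 'I'] (min_width=16, slack=0)
Line 3: ['pepper', 'developer'] (min_width=16, slack=0)
Line 4: ['rock', 'ant'] (min_width=8, slack=8)
Line 5: ['wilderness', 'book'] (min_width=15, slack=1)
Line 6: ['white', 'blackboard'] (min_width=16, slack=0)
Line 7: ['do', 'white', 'purple'] (min_width=15, slack=1)
Line 8: ['morning', 'rainbow'] (min_width=15, slack=1)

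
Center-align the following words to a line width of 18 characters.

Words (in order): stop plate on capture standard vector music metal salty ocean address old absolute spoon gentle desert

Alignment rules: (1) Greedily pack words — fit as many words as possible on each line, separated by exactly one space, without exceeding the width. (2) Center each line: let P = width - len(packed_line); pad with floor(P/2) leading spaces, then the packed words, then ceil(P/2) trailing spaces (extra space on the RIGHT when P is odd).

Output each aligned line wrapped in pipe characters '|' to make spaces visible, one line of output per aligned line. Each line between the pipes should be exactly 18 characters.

Answer: |  stop plate on   |
| capture standard |
|vector music metal|
|   salty ocean    |
|   address old    |
|  absolute spoon  |
|  gentle desert   |

Derivation:
Line 1: ['stop', 'plate', 'on'] (min_width=13, slack=5)
Line 2: ['capture', 'standard'] (min_width=16, slack=2)
Line 3: ['vector', 'music', 'metal'] (min_width=18, slack=0)
Line 4: ['salty', 'ocean'] (min_width=11, slack=7)
Line 5: ['address', 'old'] (min_width=11, slack=7)
Line 6: ['absolute', 'spoon'] (min_width=14, slack=4)
Line 7: ['gentle', 'desert'] (min_width=13, slack=5)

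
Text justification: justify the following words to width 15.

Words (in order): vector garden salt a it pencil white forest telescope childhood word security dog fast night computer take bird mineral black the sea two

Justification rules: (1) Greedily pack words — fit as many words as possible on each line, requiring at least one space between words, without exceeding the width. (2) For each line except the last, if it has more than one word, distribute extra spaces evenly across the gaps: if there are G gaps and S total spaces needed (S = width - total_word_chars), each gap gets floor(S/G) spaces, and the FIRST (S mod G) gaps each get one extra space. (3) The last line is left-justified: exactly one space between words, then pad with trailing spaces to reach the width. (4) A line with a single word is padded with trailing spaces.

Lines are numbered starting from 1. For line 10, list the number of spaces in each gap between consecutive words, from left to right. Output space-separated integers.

Line 1: ['vector', 'garden'] (min_width=13, slack=2)
Line 2: ['salt', 'a', 'it'] (min_width=9, slack=6)
Line 3: ['pencil', 'white'] (min_width=12, slack=3)
Line 4: ['forest'] (min_width=6, slack=9)
Line 5: ['telescope'] (min_width=9, slack=6)
Line 6: ['childhood', 'word'] (min_width=14, slack=1)
Line 7: ['security', 'dog'] (min_width=12, slack=3)
Line 8: ['fast', 'night'] (min_width=10, slack=5)
Line 9: ['computer', 'take'] (min_width=13, slack=2)
Line 10: ['bird', 'mineral'] (min_width=12, slack=3)
Line 11: ['black', 'the', 'sea'] (min_width=13, slack=2)
Line 12: ['two'] (min_width=3, slack=12)

Answer: 4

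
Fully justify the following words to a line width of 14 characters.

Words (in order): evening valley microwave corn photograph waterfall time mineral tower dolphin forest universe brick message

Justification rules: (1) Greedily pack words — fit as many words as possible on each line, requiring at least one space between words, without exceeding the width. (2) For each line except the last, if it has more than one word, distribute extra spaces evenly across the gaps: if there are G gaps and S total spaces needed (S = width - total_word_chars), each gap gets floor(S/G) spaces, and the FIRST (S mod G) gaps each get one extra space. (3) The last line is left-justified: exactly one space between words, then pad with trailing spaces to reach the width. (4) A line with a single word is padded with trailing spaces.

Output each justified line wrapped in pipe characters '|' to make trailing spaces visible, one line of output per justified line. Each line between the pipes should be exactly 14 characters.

Answer: |evening valley|
|microwave corn|
|photograph    |
|waterfall time|
|mineral  tower|
|dolphin forest|
|universe brick|
|message       |

Derivation:
Line 1: ['evening', 'valley'] (min_width=14, slack=0)
Line 2: ['microwave', 'corn'] (min_width=14, slack=0)
Line 3: ['photograph'] (min_width=10, slack=4)
Line 4: ['waterfall', 'time'] (min_width=14, slack=0)
Line 5: ['mineral', 'tower'] (min_width=13, slack=1)
Line 6: ['dolphin', 'forest'] (min_width=14, slack=0)
Line 7: ['universe', 'brick'] (min_width=14, slack=0)
Line 8: ['message'] (min_width=7, slack=7)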